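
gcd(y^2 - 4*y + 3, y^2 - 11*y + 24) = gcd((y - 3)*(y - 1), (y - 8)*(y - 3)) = y - 3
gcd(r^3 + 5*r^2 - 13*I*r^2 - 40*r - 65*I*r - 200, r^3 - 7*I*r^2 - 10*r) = r - 5*I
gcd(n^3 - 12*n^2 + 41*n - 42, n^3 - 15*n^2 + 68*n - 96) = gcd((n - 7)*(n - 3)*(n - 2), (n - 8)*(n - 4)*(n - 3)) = n - 3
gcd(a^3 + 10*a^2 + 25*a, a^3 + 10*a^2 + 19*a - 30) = a + 5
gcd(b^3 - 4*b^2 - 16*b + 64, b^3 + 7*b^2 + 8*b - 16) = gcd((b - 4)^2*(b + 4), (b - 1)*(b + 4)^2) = b + 4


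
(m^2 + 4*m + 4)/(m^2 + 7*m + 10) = (m + 2)/(m + 5)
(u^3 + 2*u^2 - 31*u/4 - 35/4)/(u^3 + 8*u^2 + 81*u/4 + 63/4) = (2*u^2 - 3*u - 5)/(2*u^2 + 9*u + 9)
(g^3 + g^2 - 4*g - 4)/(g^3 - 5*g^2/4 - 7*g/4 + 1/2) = 4*(g + 2)/(4*g - 1)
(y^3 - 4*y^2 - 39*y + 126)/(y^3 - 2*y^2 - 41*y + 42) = (y - 3)/(y - 1)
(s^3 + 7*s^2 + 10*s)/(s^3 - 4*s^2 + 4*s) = (s^2 + 7*s + 10)/(s^2 - 4*s + 4)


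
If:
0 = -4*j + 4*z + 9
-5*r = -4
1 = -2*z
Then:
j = 7/4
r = 4/5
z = -1/2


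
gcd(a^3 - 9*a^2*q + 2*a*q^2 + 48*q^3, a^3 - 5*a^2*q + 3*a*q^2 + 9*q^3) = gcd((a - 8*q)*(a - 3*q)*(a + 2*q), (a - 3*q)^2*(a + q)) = -a + 3*q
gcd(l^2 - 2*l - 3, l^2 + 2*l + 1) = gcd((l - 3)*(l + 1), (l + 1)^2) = l + 1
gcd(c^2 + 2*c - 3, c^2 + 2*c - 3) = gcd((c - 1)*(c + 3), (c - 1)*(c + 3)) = c^2 + 2*c - 3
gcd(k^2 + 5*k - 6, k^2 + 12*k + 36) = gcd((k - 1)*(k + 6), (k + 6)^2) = k + 6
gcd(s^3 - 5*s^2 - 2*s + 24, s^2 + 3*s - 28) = s - 4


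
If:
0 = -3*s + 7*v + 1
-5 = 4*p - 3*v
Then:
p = 3*v/4 - 5/4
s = 7*v/3 + 1/3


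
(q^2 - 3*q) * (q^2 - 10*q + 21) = q^4 - 13*q^3 + 51*q^2 - 63*q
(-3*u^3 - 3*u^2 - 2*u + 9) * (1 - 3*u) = 9*u^4 + 6*u^3 + 3*u^2 - 29*u + 9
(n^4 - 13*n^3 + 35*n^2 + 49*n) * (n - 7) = n^5 - 20*n^4 + 126*n^3 - 196*n^2 - 343*n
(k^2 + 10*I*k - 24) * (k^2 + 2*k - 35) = k^4 + 2*k^3 + 10*I*k^3 - 59*k^2 + 20*I*k^2 - 48*k - 350*I*k + 840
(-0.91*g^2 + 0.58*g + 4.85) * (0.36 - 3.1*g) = 2.821*g^3 - 2.1256*g^2 - 14.8262*g + 1.746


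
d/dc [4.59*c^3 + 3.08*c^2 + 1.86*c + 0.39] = 13.77*c^2 + 6.16*c + 1.86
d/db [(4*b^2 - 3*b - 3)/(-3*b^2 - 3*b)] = (-7*b^2 - 6*b - 3)/(3*b^2*(b^2 + 2*b + 1))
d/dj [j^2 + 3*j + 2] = 2*j + 3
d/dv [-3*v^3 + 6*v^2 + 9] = 3*v*(4 - 3*v)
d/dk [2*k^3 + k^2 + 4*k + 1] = 6*k^2 + 2*k + 4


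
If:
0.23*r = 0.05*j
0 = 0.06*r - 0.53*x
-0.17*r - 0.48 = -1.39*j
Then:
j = 0.35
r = 0.08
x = 0.01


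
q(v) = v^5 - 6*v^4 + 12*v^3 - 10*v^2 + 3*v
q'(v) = 5*v^4 - 24*v^3 + 36*v^2 - 20*v + 3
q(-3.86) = -3039.63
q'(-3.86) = 3106.87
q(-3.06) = -1241.00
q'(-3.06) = 1527.34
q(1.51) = -0.30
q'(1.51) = -1.75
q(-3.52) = -2119.36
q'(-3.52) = 2333.81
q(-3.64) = -2414.48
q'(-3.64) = 2588.03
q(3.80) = 66.73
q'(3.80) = 172.48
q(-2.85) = -951.44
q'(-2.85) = 1237.86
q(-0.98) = -30.28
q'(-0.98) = 84.37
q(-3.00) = -1152.00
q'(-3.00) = 1440.00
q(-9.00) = -108000.00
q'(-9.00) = 53400.00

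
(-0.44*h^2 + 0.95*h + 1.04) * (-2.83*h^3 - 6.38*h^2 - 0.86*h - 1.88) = 1.2452*h^5 + 0.1187*h^4 - 8.6258*h^3 - 6.625*h^2 - 2.6804*h - 1.9552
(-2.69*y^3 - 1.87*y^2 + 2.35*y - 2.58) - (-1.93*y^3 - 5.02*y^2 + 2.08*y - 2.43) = -0.76*y^3 + 3.15*y^2 + 0.27*y - 0.15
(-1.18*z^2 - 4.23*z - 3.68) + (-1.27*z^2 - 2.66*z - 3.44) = -2.45*z^2 - 6.89*z - 7.12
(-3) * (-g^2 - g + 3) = 3*g^2 + 3*g - 9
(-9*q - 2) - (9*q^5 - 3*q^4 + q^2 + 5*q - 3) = -9*q^5 + 3*q^4 - q^2 - 14*q + 1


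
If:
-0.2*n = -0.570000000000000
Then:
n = 2.85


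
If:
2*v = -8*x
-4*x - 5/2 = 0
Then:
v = 5/2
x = -5/8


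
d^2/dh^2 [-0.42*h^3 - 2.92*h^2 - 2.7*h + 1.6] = -2.52*h - 5.84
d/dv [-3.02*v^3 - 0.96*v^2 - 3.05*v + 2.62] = -9.06*v^2 - 1.92*v - 3.05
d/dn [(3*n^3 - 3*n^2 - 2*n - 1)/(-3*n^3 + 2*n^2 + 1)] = (-3*n^4 - 12*n^3 + 4*n^2 - 2*n - 2)/(9*n^6 - 12*n^5 + 4*n^4 - 6*n^3 + 4*n^2 + 1)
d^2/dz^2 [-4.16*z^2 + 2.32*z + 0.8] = -8.32000000000000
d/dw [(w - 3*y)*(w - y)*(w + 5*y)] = 3*w^2 + 2*w*y - 17*y^2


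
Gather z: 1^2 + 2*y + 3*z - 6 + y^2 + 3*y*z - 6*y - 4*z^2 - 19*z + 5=y^2 - 4*y - 4*z^2 + z*(3*y - 16)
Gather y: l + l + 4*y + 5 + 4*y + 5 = 2*l + 8*y + 10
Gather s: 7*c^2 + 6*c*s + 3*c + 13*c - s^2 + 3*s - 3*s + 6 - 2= 7*c^2 + 6*c*s + 16*c - s^2 + 4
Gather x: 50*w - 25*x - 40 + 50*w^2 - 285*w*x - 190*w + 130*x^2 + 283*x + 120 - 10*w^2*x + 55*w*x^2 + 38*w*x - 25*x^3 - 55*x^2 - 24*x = 50*w^2 - 140*w - 25*x^3 + x^2*(55*w + 75) + x*(-10*w^2 - 247*w + 234) + 80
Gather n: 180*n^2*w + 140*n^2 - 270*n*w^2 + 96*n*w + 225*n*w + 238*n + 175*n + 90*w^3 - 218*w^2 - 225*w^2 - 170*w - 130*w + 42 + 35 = n^2*(180*w + 140) + n*(-270*w^2 + 321*w + 413) + 90*w^3 - 443*w^2 - 300*w + 77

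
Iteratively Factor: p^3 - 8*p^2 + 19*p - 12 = (p - 1)*(p^2 - 7*p + 12) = (p - 4)*(p - 1)*(p - 3)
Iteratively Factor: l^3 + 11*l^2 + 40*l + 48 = (l + 3)*(l^2 + 8*l + 16) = (l + 3)*(l + 4)*(l + 4)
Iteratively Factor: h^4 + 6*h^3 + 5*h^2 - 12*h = (h + 3)*(h^3 + 3*h^2 - 4*h) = (h - 1)*(h + 3)*(h^2 + 4*h) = (h - 1)*(h + 3)*(h + 4)*(h)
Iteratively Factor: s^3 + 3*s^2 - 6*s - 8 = (s + 1)*(s^2 + 2*s - 8) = (s - 2)*(s + 1)*(s + 4)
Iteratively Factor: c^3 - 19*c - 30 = (c + 3)*(c^2 - 3*c - 10) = (c - 5)*(c + 3)*(c + 2)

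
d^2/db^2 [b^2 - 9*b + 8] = 2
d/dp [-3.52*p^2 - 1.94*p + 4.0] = -7.04*p - 1.94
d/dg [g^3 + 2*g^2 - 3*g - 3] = 3*g^2 + 4*g - 3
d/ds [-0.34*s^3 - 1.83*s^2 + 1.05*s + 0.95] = -1.02*s^2 - 3.66*s + 1.05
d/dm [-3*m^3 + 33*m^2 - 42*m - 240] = -9*m^2 + 66*m - 42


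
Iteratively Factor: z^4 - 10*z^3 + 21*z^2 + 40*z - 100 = (z - 2)*(z^3 - 8*z^2 + 5*z + 50) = (z - 5)*(z - 2)*(z^2 - 3*z - 10) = (z - 5)^2*(z - 2)*(z + 2)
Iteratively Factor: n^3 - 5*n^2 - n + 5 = (n - 5)*(n^2 - 1) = (n - 5)*(n - 1)*(n + 1)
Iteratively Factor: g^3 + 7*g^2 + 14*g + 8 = (g + 1)*(g^2 + 6*g + 8) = (g + 1)*(g + 4)*(g + 2)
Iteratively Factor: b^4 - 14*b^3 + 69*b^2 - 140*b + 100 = (b - 5)*(b^3 - 9*b^2 + 24*b - 20) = (b - 5)*(b - 2)*(b^2 - 7*b + 10) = (b - 5)*(b - 2)^2*(b - 5)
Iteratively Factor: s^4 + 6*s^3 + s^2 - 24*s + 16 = (s + 4)*(s^3 + 2*s^2 - 7*s + 4) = (s + 4)^2*(s^2 - 2*s + 1) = (s - 1)*(s + 4)^2*(s - 1)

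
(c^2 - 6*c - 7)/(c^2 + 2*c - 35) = (c^2 - 6*c - 7)/(c^2 + 2*c - 35)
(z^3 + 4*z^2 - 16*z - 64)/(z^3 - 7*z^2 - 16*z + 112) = (z + 4)/(z - 7)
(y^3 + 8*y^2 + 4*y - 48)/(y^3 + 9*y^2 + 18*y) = (y^2 + 2*y - 8)/(y*(y + 3))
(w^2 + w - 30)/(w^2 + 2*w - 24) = (w - 5)/(w - 4)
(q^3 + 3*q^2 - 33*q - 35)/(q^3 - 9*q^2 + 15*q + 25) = (q + 7)/(q - 5)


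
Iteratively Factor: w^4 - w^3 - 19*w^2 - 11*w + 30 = (w - 5)*(w^3 + 4*w^2 + w - 6) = (w - 5)*(w + 3)*(w^2 + w - 2) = (w - 5)*(w + 2)*(w + 3)*(w - 1)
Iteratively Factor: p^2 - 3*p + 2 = (p - 2)*(p - 1)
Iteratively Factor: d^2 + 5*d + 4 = (d + 1)*(d + 4)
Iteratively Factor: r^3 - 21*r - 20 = (r + 1)*(r^2 - r - 20) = (r - 5)*(r + 1)*(r + 4)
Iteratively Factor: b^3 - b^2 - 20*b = (b + 4)*(b^2 - 5*b) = (b - 5)*(b + 4)*(b)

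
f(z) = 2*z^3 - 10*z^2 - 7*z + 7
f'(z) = 6*z^2 - 20*z - 7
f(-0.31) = 8.15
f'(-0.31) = -0.22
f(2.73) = -45.95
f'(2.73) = -16.88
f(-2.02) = -36.15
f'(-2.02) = 57.88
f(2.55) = -42.71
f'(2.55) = -18.98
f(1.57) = -20.90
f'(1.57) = -23.61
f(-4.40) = -326.17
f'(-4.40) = 197.16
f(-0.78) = 5.43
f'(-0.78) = 12.25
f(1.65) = -22.79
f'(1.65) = -23.66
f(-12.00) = -4805.00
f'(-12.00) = 1097.00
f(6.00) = 37.00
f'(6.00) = 89.00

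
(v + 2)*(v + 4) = v^2 + 6*v + 8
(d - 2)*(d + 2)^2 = d^3 + 2*d^2 - 4*d - 8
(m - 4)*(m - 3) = m^2 - 7*m + 12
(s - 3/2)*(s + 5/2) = s^2 + s - 15/4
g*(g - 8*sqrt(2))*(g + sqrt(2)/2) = g^3 - 15*sqrt(2)*g^2/2 - 8*g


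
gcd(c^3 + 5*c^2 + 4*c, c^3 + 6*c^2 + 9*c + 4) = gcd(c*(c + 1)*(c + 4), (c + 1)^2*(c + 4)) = c^2 + 5*c + 4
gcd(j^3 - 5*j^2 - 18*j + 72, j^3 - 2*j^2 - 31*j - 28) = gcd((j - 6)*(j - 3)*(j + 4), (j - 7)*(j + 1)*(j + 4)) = j + 4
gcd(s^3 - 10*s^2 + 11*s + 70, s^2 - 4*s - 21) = s - 7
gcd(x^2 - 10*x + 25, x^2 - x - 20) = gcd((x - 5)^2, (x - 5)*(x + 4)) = x - 5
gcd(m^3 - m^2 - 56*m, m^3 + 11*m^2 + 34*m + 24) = 1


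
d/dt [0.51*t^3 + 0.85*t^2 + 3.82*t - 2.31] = 1.53*t^2 + 1.7*t + 3.82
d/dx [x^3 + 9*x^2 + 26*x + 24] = 3*x^2 + 18*x + 26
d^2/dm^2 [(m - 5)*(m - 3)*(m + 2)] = 6*m - 12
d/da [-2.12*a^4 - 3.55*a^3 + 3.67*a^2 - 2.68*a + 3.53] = -8.48*a^3 - 10.65*a^2 + 7.34*a - 2.68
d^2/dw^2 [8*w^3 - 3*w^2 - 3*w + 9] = 48*w - 6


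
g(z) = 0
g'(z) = 0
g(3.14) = 0.00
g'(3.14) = 0.00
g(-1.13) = 0.00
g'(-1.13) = 0.00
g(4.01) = 0.00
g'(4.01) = 0.00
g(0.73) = 0.00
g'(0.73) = 0.00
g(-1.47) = 0.00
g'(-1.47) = 0.00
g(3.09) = 0.00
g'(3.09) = 0.00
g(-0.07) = 0.00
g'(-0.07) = 0.00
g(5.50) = 0.00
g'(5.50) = 0.00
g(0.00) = 0.00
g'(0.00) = 0.00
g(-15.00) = 0.00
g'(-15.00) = 0.00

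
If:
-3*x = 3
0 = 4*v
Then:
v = 0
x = -1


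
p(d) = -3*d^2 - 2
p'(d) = -6*d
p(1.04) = -5.24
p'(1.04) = -6.24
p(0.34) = -2.35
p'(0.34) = -2.04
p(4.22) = -55.43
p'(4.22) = -25.32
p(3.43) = -37.29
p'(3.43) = -20.58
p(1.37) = -7.63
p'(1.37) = -8.22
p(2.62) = -22.59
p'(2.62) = -15.72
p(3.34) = -35.47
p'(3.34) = -20.04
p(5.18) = -82.50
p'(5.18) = -31.08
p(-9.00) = -245.00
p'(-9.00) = 54.00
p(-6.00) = -110.00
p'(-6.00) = 36.00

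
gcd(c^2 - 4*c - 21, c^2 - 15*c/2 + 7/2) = c - 7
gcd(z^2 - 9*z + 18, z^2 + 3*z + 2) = 1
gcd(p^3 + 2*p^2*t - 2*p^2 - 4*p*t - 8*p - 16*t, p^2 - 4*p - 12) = p + 2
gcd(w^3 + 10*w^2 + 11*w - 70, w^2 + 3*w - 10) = w^2 + 3*w - 10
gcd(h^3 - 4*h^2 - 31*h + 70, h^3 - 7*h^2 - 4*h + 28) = h^2 - 9*h + 14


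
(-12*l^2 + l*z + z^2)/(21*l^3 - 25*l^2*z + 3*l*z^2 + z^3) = (4*l + z)/(-7*l^2 + 6*l*z + z^2)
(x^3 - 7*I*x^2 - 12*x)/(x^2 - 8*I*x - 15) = x*(x - 4*I)/(x - 5*I)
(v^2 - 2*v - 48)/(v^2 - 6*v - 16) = (v + 6)/(v + 2)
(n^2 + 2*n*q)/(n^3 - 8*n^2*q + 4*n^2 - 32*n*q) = (n + 2*q)/(n^2 - 8*n*q + 4*n - 32*q)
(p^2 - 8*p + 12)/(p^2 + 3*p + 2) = (p^2 - 8*p + 12)/(p^2 + 3*p + 2)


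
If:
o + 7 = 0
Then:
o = -7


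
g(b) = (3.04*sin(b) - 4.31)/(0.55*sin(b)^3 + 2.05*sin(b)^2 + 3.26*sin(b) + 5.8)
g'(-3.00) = -1.00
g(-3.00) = -0.88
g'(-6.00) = 0.74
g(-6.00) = -0.50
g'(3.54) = -1.00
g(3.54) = -1.14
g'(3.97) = -0.75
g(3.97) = -1.53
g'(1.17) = 0.15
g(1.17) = -0.14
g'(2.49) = -0.45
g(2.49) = -0.29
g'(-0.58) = 0.93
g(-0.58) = -1.32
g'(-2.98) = -1.00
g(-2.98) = -0.90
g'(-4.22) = -0.19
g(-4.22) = -0.15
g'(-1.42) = 0.17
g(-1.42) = -1.81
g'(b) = (3.04*sin(b) - 4.31)*(-1.65*sin(b)^2*cos(b) - 4.1*sin(b)*cos(b) - 3.26*cos(b))/(0.55*sin(b)^3 + 2.05*sin(b)^2 + 3.26*sin(b) + 5.8)^2 + 3.04*cos(b)/(0.55*sin(b)^3 + 2.05*sin(b)^2 + 3.26*sin(b) + 5.8)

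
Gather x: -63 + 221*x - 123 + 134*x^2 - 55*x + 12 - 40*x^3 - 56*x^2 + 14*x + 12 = -40*x^3 + 78*x^2 + 180*x - 162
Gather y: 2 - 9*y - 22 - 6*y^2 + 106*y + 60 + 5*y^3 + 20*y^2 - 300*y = 5*y^3 + 14*y^2 - 203*y + 40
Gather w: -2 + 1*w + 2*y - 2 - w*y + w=w*(2 - y) + 2*y - 4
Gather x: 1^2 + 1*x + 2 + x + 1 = 2*x + 4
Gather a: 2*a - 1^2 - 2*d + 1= 2*a - 2*d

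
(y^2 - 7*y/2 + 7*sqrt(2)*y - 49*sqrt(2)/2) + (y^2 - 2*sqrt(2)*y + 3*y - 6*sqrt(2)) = 2*y^2 - y/2 + 5*sqrt(2)*y - 61*sqrt(2)/2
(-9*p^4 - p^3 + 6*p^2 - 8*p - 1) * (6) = -54*p^4 - 6*p^3 + 36*p^2 - 48*p - 6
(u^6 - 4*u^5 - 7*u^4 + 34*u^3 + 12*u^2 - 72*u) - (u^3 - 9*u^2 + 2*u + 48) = u^6 - 4*u^5 - 7*u^4 + 33*u^3 + 21*u^2 - 74*u - 48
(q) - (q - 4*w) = 4*w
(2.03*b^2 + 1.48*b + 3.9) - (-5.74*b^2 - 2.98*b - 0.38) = 7.77*b^2 + 4.46*b + 4.28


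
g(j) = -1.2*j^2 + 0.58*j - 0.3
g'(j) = 0.58 - 2.4*j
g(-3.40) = -16.14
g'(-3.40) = 8.74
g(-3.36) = -15.80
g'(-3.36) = 8.64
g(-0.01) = -0.31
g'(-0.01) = 0.60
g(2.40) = -5.82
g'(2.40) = -5.18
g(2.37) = -5.67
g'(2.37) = -5.11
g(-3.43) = -16.41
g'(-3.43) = 8.81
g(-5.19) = -35.63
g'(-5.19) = 13.04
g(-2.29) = -7.92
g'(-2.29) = 6.08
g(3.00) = -9.36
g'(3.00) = -6.62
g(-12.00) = -180.06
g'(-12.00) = 29.38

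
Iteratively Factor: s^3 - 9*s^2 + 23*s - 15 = (s - 3)*(s^2 - 6*s + 5) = (s - 3)*(s - 1)*(s - 5)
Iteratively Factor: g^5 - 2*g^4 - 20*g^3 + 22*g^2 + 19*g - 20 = (g - 5)*(g^4 + 3*g^3 - 5*g^2 - 3*g + 4) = (g - 5)*(g - 1)*(g^3 + 4*g^2 - g - 4) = (g - 5)*(g - 1)*(g + 4)*(g^2 - 1) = (g - 5)*(g - 1)^2*(g + 4)*(g + 1)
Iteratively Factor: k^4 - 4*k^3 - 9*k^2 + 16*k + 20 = (k - 5)*(k^3 + k^2 - 4*k - 4) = (k - 5)*(k - 2)*(k^2 + 3*k + 2) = (k - 5)*(k - 2)*(k + 2)*(k + 1)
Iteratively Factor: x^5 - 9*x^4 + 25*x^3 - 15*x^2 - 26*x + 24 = (x - 1)*(x^4 - 8*x^3 + 17*x^2 + 2*x - 24) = (x - 3)*(x - 1)*(x^3 - 5*x^2 + 2*x + 8) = (x - 3)*(x - 1)*(x + 1)*(x^2 - 6*x + 8) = (x - 4)*(x - 3)*(x - 1)*(x + 1)*(x - 2)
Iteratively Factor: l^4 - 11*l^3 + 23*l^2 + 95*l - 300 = (l + 3)*(l^3 - 14*l^2 + 65*l - 100) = (l - 4)*(l + 3)*(l^2 - 10*l + 25) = (l - 5)*(l - 4)*(l + 3)*(l - 5)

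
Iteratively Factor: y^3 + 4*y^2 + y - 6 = (y + 2)*(y^2 + 2*y - 3) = (y + 2)*(y + 3)*(y - 1)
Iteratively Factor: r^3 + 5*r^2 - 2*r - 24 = (r + 4)*(r^2 + r - 6) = (r - 2)*(r + 4)*(r + 3)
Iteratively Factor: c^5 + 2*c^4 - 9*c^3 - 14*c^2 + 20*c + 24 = (c - 2)*(c^4 + 4*c^3 - c^2 - 16*c - 12) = (c - 2)*(c + 1)*(c^3 + 3*c^2 - 4*c - 12) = (c - 2)*(c + 1)*(c + 2)*(c^2 + c - 6) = (c - 2)^2*(c + 1)*(c + 2)*(c + 3)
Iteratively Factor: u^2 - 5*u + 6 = (u - 3)*(u - 2)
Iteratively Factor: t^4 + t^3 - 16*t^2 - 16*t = (t + 4)*(t^3 - 3*t^2 - 4*t) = (t + 1)*(t + 4)*(t^2 - 4*t) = (t - 4)*(t + 1)*(t + 4)*(t)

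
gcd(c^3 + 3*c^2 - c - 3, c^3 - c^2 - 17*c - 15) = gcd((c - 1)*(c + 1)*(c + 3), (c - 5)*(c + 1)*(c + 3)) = c^2 + 4*c + 3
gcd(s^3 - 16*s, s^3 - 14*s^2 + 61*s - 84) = s - 4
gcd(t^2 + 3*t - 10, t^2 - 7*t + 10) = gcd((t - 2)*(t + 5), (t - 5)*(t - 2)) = t - 2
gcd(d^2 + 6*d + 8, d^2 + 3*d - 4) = d + 4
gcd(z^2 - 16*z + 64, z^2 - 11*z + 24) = z - 8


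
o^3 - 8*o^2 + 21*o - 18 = (o - 3)^2*(o - 2)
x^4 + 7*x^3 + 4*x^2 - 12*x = x*(x - 1)*(x + 2)*(x + 6)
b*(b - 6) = b^2 - 6*b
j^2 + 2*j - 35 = (j - 5)*(j + 7)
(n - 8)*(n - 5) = n^2 - 13*n + 40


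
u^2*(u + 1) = u^3 + u^2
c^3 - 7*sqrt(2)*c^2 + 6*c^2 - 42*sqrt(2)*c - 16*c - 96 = (c + 6)*(c - 8*sqrt(2))*(c + sqrt(2))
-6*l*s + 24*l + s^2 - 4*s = (-6*l + s)*(s - 4)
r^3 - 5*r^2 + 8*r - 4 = (r - 2)^2*(r - 1)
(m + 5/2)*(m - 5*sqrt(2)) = m^2 - 5*sqrt(2)*m + 5*m/2 - 25*sqrt(2)/2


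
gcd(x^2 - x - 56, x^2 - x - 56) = x^2 - x - 56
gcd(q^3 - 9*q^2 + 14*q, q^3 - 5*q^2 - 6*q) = q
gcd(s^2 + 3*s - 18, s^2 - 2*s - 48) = s + 6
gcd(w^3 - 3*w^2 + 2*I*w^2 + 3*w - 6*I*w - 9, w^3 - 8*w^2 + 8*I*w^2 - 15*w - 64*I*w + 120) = w + 3*I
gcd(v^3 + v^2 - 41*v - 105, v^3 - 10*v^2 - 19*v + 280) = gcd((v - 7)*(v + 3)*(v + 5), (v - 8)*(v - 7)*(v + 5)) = v^2 - 2*v - 35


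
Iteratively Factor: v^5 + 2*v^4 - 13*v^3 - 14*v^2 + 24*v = (v)*(v^4 + 2*v^3 - 13*v^2 - 14*v + 24) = v*(v + 2)*(v^3 - 13*v + 12) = v*(v - 3)*(v + 2)*(v^2 + 3*v - 4) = v*(v - 3)*(v + 2)*(v + 4)*(v - 1)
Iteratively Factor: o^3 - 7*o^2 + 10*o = (o - 5)*(o^2 - 2*o) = o*(o - 5)*(o - 2)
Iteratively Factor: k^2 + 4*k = (k)*(k + 4)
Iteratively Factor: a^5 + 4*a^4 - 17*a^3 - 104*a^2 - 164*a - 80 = (a - 5)*(a^4 + 9*a^3 + 28*a^2 + 36*a + 16) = (a - 5)*(a + 1)*(a^3 + 8*a^2 + 20*a + 16) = (a - 5)*(a + 1)*(a + 4)*(a^2 + 4*a + 4) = (a - 5)*(a + 1)*(a + 2)*(a + 4)*(a + 2)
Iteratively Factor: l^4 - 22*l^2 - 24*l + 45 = (l + 3)*(l^3 - 3*l^2 - 13*l + 15) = (l - 5)*(l + 3)*(l^2 + 2*l - 3) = (l - 5)*(l + 3)^2*(l - 1)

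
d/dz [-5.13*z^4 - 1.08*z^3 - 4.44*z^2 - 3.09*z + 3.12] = -20.52*z^3 - 3.24*z^2 - 8.88*z - 3.09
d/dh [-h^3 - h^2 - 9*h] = -3*h^2 - 2*h - 9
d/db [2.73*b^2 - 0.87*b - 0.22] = 5.46*b - 0.87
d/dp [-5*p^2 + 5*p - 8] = 5 - 10*p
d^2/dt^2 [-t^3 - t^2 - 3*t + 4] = -6*t - 2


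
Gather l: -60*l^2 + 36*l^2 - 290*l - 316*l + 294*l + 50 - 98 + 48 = -24*l^2 - 312*l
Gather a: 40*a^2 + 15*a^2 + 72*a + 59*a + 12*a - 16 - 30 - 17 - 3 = 55*a^2 + 143*a - 66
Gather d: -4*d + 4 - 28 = -4*d - 24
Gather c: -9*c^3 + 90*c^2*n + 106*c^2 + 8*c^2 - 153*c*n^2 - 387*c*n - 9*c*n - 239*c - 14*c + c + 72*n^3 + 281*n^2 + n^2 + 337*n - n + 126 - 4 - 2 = -9*c^3 + c^2*(90*n + 114) + c*(-153*n^2 - 396*n - 252) + 72*n^3 + 282*n^2 + 336*n + 120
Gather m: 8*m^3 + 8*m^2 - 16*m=8*m^3 + 8*m^2 - 16*m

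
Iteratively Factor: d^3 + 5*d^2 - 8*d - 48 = (d - 3)*(d^2 + 8*d + 16) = (d - 3)*(d + 4)*(d + 4)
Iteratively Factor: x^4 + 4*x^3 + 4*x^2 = (x)*(x^3 + 4*x^2 + 4*x) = x^2*(x^2 + 4*x + 4) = x^2*(x + 2)*(x + 2)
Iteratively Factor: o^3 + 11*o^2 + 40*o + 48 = (o + 3)*(o^2 + 8*o + 16) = (o + 3)*(o + 4)*(o + 4)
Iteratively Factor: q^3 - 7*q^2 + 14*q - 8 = (q - 4)*(q^2 - 3*q + 2) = (q - 4)*(q - 1)*(q - 2)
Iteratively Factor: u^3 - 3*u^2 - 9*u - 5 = (u - 5)*(u^2 + 2*u + 1) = (u - 5)*(u + 1)*(u + 1)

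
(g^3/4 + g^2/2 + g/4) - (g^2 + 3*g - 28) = g^3/4 - g^2/2 - 11*g/4 + 28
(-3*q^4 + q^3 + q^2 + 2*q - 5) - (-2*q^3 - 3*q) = -3*q^4 + 3*q^3 + q^2 + 5*q - 5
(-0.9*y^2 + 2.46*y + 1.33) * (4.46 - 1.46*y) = 1.314*y^3 - 7.6056*y^2 + 9.0298*y + 5.9318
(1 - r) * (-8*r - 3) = 8*r^2 - 5*r - 3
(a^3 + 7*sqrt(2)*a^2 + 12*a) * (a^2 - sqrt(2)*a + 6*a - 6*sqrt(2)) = a^5 + 6*a^4 + 6*sqrt(2)*a^4 - 2*a^3 + 36*sqrt(2)*a^3 - 12*sqrt(2)*a^2 - 12*a^2 - 72*sqrt(2)*a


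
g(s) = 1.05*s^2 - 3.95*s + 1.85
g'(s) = 2.1*s - 3.95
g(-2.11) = 14.86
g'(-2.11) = -8.38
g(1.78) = -1.85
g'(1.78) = -0.21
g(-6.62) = 74.01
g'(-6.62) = -17.85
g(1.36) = -1.58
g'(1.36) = -1.09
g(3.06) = -0.41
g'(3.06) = 2.48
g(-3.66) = 30.37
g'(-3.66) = -11.64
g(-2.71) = 20.27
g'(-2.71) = -9.64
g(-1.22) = 8.23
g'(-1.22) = -6.51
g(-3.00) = 23.15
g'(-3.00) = -10.25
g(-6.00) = 63.35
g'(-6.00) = -16.55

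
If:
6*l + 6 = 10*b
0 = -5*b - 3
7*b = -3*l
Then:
No Solution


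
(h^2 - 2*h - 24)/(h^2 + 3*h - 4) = (h - 6)/(h - 1)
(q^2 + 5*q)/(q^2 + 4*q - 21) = q*(q + 5)/(q^2 + 4*q - 21)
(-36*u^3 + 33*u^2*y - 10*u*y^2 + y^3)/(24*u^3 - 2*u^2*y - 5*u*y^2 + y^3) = (-3*u + y)/(2*u + y)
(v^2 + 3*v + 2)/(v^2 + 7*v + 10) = (v + 1)/(v + 5)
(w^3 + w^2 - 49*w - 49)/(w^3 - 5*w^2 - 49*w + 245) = (w + 1)/(w - 5)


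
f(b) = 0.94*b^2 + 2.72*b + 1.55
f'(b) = 1.88*b + 2.72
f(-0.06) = 1.39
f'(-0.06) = 2.61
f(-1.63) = -0.39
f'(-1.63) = -0.34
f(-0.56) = 0.32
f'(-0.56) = 1.67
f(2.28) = 12.64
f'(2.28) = 7.01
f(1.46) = 7.52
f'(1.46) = 5.46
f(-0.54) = 0.36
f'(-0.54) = 1.70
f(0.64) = 3.68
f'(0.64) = 3.92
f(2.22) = 12.22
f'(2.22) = 6.89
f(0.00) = 1.55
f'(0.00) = 2.72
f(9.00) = 102.17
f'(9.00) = 19.64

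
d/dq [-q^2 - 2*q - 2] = -2*q - 2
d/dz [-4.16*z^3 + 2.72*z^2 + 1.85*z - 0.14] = -12.48*z^2 + 5.44*z + 1.85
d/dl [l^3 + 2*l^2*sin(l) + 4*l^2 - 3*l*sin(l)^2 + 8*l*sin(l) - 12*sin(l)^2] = 2*l^2*cos(l) + 3*l^2 + 4*l*sin(l) - 3*l*sin(2*l) + 8*l*cos(l) + 8*l - 3*sin(l)^2 + 8*sin(l) - 12*sin(2*l)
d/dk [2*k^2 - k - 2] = 4*k - 1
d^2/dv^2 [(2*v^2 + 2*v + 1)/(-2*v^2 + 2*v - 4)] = (-4*v^3 + 9*v^2 + 15*v - 11)/(v^6 - 3*v^5 + 9*v^4 - 13*v^3 + 18*v^2 - 12*v + 8)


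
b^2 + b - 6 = (b - 2)*(b + 3)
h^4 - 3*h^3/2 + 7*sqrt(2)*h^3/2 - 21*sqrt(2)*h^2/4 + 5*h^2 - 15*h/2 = h*(h - 3/2)*(h + sqrt(2))*(h + 5*sqrt(2)/2)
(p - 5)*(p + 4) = p^2 - p - 20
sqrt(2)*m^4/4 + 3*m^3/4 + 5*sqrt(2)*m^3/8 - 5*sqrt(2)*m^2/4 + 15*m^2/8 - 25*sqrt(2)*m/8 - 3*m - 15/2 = (m/2 + sqrt(2))*(m + 5/2)*(m - 3*sqrt(2)/2)*(sqrt(2)*m/2 + 1)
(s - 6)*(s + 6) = s^2 - 36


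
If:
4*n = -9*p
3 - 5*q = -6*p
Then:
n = 9/8 - 15*q/8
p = 5*q/6 - 1/2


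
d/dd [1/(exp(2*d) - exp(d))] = (1 - 2*exp(d))*exp(-d)/(1 - exp(d))^2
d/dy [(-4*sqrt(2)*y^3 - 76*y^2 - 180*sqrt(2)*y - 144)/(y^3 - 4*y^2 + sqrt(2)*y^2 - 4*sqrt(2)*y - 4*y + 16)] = 4*((-3*sqrt(2)*y^2 - 38*y - 45*sqrt(2))*(y^3 - 4*y^2 + sqrt(2)*y^2 - 4*sqrt(2)*y - 4*y + 16) - (sqrt(2)*y^3 + 19*y^2 + 45*sqrt(2)*y + 36)*(-3*y^2 - 2*sqrt(2)*y + 8*y + 4 + 4*sqrt(2)))/(y^3 - 4*y^2 + sqrt(2)*y^2 - 4*sqrt(2)*y - 4*y + 16)^2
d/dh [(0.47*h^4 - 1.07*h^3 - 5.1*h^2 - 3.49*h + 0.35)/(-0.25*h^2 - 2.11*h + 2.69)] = (-0.235*h^5 - 2.7076*h^4 + 9.5726*h^3 + 1.2536*h^2 - 27.263*h - 8.6496)/(0.0625*h^4 + 1.055*h^3 + 3.1071*h^2 - 11.3518*h + 7.2361)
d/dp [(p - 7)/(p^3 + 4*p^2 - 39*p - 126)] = (p^3 + 4*p^2 - 39*p - (p - 7)*(3*p^2 + 8*p - 39) - 126)/(p^3 + 4*p^2 - 39*p - 126)^2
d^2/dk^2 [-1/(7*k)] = -2/(7*k^3)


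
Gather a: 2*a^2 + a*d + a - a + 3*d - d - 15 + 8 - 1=2*a^2 + a*d + 2*d - 8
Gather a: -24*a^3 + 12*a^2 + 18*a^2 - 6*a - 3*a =-24*a^3 + 30*a^2 - 9*a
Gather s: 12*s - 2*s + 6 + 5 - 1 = 10*s + 10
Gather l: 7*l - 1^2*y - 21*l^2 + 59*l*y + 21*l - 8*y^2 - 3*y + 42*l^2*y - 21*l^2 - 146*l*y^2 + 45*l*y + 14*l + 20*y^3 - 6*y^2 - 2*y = l^2*(42*y - 42) + l*(-146*y^2 + 104*y + 42) + 20*y^3 - 14*y^2 - 6*y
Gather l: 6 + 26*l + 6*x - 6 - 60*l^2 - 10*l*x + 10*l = -60*l^2 + l*(36 - 10*x) + 6*x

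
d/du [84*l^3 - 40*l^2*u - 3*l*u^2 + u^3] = -40*l^2 - 6*l*u + 3*u^2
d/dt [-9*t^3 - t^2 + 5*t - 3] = -27*t^2 - 2*t + 5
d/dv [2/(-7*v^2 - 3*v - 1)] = 2*(14*v + 3)/(7*v^2 + 3*v + 1)^2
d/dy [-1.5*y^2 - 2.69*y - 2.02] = -3.0*y - 2.69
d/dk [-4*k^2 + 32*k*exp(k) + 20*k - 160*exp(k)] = 32*k*exp(k) - 8*k - 128*exp(k) + 20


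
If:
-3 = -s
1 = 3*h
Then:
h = 1/3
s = 3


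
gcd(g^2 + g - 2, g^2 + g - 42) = 1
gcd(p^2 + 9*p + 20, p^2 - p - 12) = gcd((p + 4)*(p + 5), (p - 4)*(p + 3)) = 1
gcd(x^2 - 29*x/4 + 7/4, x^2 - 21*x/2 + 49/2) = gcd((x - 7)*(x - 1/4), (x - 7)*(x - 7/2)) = x - 7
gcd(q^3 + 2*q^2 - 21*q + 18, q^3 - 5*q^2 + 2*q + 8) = 1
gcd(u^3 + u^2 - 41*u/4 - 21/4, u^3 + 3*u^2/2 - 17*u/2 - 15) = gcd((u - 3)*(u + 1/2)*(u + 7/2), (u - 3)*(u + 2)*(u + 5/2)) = u - 3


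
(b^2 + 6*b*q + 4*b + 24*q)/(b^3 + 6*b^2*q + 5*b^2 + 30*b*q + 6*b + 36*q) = (b + 4)/(b^2 + 5*b + 6)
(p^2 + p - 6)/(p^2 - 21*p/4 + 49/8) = 8*(p^2 + p - 6)/(8*p^2 - 42*p + 49)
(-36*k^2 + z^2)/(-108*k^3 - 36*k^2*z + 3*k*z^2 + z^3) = 1/(3*k + z)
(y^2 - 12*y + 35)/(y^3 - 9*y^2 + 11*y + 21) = (y - 5)/(y^2 - 2*y - 3)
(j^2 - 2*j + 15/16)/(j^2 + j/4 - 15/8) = (4*j - 3)/(2*(2*j + 3))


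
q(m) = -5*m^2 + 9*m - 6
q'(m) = 9 - 10*m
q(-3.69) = -107.29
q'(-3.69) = 45.90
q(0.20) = -4.40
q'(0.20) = 7.00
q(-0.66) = -14.12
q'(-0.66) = 15.60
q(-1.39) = -28.17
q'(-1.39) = 22.90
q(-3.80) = -112.40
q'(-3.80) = 47.00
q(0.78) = -2.02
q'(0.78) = 1.20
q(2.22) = -10.66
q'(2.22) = -13.20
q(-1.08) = -21.55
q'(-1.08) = 19.80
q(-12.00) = -834.00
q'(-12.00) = 129.00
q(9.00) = -330.00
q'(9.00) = -81.00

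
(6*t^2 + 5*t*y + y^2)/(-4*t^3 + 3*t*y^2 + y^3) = (3*t + y)/(-2*t^2 + t*y + y^2)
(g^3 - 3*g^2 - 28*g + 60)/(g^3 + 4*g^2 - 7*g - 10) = (g - 6)/(g + 1)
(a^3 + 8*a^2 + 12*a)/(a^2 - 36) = a*(a + 2)/(a - 6)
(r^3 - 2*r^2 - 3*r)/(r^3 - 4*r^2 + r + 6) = r/(r - 2)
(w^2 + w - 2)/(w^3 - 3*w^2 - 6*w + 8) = 1/(w - 4)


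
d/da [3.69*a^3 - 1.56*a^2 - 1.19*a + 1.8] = 11.07*a^2 - 3.12*a - 1.19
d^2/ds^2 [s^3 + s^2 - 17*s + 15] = 6*s + 2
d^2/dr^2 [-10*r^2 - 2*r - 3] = -20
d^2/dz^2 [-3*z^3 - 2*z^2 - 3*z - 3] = -18*z - 4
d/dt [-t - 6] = -1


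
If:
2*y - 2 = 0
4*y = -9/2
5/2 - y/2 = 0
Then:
No Solution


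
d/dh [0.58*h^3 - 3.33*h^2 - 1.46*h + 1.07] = 1.74*h^2 - 6.66*h - 1.46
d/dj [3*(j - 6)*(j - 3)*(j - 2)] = 9*j^2 - 66*j + 108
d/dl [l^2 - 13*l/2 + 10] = 2*l - 13/2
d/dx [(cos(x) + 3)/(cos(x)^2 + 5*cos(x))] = (sin(x) + 15*sin(x)/cos(x)^2 + 6*tan(x))/(cos(x) + 5)^2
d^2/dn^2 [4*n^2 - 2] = 8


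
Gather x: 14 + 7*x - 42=7*x - 28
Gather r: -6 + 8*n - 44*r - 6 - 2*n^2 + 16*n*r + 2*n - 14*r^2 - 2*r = -2*n^2 + 10*n - 14*r^2 + r*(16*n - 46) - 12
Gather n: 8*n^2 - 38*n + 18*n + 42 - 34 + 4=8*n^2 - 20*n + 12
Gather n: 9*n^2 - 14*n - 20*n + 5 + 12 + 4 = 9*n^2 - 34*n + 21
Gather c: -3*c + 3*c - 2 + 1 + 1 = 0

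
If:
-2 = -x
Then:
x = 2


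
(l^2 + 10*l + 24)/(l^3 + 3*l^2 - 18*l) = (l + 4)/(l*(l - 3))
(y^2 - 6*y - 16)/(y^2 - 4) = (y - 8)/(y - 2)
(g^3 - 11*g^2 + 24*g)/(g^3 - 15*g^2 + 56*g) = (g - 3)/(g - 7)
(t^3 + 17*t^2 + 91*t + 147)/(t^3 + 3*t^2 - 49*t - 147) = (t + 7)/(t - 7)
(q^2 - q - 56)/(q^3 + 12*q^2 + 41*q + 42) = (q - 8)/(q^2 + 5*q + 6)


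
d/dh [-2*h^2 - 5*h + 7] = -4*h - 5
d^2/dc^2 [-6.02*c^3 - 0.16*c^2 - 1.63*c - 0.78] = -36.12*c - 0.32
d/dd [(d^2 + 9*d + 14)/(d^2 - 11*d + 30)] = 4*(-5*d^2 + 8*d + 106)/(d^4 - 22*d^3 + 181*d^2 - 660*d + 900)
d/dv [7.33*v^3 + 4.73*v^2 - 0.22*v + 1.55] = 21.99*v^2 + 9.46*v - 0.22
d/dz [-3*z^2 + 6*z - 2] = 6 - 6*z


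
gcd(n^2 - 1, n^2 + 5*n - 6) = n - 1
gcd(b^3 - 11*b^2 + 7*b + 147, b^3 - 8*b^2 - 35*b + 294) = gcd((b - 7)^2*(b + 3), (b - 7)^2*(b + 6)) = b^2 - 14*b + 49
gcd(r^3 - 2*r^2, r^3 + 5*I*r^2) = r^2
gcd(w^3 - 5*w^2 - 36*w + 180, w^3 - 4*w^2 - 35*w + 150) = w^2 + w - 30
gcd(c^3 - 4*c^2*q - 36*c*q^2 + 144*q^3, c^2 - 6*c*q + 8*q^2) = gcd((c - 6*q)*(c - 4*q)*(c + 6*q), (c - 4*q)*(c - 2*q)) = -c + 4*q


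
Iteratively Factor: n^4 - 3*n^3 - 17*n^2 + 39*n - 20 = (n - 1)*(n^3 - 2*n^2 - 19*n + 20) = (n - 5)*(n - 1)*(n^2 + 3*n - 4) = (n - 5)*(n - 1)^2*(n + 4)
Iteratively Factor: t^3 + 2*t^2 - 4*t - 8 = (t + 2)*(t^2 - 4) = (t + 2)^2*(t - 2)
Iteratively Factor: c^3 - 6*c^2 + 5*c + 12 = (c - 3)*(c^2 - 3*c - 4) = (c - 3)*(c + 1)*(c - 4)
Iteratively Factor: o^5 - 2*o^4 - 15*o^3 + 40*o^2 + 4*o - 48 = (o - 3)*(o^4 + o^3 - 12*o^2 + 4*o + 16) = (o - 3)*(o + 1)*(o^3 - 12*o + 16) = (o - 3)*(o - 2)*(o + 1)*(o^2 + 2*o - 8) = (o - 3)*(o - 2)^2*(o + 1)*(o + 4)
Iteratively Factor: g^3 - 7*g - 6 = (g + 2)*(g^2 - 2*g - 3) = (g + 1)*(g + 2)*(g - 3)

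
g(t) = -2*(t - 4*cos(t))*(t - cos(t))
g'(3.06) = -26.00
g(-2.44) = 2.06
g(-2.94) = 3.84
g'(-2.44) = -5.74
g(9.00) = -250.64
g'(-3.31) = 6.29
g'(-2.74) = -3.20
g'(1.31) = -11.33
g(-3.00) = 3.86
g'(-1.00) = -6.29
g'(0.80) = 6.02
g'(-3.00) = 0.10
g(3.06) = -57.17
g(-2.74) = 3.43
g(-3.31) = 2.94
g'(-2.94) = -0.79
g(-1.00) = -9.74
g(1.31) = -0.59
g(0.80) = 0.41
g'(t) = -2*(t - 4*cos(t))*(sin(t) + 1) - 2*(t - cos(t))*(4*sin(t) + 1) = -10*t*sin(t) - 4*t + 8*sin(2*t) + 10*cos(t)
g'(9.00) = -88.21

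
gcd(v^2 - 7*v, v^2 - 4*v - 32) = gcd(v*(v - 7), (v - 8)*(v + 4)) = 1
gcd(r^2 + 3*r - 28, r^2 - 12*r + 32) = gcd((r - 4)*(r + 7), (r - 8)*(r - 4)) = r - 4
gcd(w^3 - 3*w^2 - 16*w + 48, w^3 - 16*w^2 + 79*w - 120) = w - 3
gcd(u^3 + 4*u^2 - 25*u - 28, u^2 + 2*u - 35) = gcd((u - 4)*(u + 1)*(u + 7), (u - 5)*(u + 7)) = u + 7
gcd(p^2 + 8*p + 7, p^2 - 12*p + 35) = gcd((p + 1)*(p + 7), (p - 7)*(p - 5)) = 1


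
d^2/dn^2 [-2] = 0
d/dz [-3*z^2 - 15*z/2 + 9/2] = -6*z - 15/2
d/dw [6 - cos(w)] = sin(w)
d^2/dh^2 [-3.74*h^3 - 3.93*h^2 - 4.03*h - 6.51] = -22.44*h - 7.86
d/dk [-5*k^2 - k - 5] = -10*k - 1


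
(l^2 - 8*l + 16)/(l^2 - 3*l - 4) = (l - 4)/(l + 1)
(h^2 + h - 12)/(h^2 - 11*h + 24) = (h + 4)/(h - 8)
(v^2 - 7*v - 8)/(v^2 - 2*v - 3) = (v - 8)/(v - 3)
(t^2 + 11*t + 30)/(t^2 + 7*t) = (t^2 + 11*t + 30)/(t*(t + 7))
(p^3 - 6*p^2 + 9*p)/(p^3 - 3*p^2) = (p - 3)/p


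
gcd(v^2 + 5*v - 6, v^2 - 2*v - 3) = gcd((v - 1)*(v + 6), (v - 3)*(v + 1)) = 1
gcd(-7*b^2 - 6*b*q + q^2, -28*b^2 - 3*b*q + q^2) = -7*b + q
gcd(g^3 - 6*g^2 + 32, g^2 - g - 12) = g - 4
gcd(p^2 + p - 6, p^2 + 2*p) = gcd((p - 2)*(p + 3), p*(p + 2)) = 1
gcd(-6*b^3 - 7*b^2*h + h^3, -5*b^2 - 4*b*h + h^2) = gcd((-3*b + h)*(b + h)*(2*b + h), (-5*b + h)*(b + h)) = b + h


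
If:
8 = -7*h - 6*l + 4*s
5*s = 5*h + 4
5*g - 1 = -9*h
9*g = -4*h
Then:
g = -4/61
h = 9/61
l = -533/610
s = 289/305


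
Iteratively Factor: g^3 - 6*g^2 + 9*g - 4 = (g - 1)*(g^2 - 5*g + 4) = (g - 1)^2*(g - 4)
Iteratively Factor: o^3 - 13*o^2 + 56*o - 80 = (o - 4)*(o^2 - 9*o + 20) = (o - 4)^2*(o - 5)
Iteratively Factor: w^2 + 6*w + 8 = (w + 4)*(w + 2)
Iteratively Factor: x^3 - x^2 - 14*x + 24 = (x - 2)*(x^2 + x - 12) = (x - 2)*(x + 4)*(x - 3)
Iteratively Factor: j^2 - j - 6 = (j - 3)*(j + 2)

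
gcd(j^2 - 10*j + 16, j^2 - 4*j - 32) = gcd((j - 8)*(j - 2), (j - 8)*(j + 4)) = j - 8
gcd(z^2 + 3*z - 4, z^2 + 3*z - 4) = z^2 + 3*z - 4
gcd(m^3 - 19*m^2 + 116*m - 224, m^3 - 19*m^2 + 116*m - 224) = m^3 - 19*m^2 + 116*m - 224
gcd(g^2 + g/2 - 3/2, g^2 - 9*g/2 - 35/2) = 1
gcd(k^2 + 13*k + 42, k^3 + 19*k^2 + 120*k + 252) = k^2 + 13*k + 42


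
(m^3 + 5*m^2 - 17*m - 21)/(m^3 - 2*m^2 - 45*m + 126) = (m + 1)/(m - 6)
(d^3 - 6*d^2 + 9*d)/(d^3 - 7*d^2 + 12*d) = (d - 3)/(d - 4)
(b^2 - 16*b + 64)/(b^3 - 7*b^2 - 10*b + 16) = (b - 8)/(b^2 + b - 2)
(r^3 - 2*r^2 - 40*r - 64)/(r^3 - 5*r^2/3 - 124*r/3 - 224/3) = 3*(r + 2)/(3*r + 7)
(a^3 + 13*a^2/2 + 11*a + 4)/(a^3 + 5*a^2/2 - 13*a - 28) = (2*a + 1)/(2*a - 7)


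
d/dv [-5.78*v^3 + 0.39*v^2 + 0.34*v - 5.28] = -17.34*v^2 + 0.78*v + 0.34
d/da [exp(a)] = exp(a)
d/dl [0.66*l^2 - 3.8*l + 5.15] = 1.32*l - 3.8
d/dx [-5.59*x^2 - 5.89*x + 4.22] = -11.18*x - 5.89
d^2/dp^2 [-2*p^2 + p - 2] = -4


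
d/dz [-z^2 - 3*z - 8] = -2*z - 3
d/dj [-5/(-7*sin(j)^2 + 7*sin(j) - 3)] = 35*(1 - 2*sin(j))*cos(j)/(7*sin(j)^2 - 7*sin(j) + 3)^2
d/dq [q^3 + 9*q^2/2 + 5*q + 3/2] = 3*q^2 + 9*q + 5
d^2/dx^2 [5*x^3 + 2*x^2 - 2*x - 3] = 30*x + 4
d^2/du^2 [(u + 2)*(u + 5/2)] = 2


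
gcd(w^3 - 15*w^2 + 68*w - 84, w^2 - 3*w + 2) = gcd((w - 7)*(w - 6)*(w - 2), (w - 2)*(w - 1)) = w - 2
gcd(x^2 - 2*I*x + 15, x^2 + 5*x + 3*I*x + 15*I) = x + 3*I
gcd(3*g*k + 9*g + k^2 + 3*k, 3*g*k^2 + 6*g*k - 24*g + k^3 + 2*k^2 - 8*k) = 3*g + k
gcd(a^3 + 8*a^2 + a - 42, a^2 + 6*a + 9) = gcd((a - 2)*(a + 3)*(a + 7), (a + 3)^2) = a + 3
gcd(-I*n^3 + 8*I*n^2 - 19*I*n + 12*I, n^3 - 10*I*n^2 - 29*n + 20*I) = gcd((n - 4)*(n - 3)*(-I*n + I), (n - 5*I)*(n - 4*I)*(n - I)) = 1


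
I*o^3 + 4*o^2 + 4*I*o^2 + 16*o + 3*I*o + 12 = (o + 3)*(o - 4*I)*(I*o + I)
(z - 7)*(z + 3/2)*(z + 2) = z^3 - 7*z^2/2 - 43*z/2 - 21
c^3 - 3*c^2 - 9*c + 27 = (c - 3)^2*(c + 3)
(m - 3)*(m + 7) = m^2 + 4*m - 21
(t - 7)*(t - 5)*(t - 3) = t^3 - 15*t^2 + 71*t - 105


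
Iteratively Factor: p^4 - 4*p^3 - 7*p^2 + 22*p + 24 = (p + 1)*(p^3 - 5*p^2 - 2*p + 24) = (p + 1)*(p + 2)*(p^2 - 7*p + 12) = (p - 3)*(p + 1)*(p + 2)*(p - 4)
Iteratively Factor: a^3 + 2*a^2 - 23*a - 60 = (a + 4)*(a^2 - 2*a - 15) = (a + 3)*(a + 4)*(a - 5)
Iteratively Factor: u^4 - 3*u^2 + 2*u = (u - 1)*(u^3 + u^2 - 2*u) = u*(u - 1)*(u^2 + u - 2) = u*(u - 1)*(u + 2)*(u - 1)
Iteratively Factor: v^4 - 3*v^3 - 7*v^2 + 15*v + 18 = (v + 2)*(v^3 - 5*v^2 + 3*v + 9) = (v + 1)*(v + 2)*(v^2 - 6*v + 9) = (v - 3)*(v + 1)*(v + 2)*(v - 3)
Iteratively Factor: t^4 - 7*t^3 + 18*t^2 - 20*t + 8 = (t - 1)*(t^3 - 6*t^2 + 12*t - 8) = (t - 2)*(t - 1)*(t^2 - 4*t + 4) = (t - 2)^2*(t - 1)*(t - 2)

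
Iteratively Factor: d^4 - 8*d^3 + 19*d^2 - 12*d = (d - 1)*(d^3 - 7*d^2 + 12*d) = d*(d - 1)*(d^2 - 7*d + 12) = d*(d - 4)*(d - 1)*(d - 3)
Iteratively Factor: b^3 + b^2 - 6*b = (b)*(b^2 + b - 6) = b*(b + 3)*(b - 2)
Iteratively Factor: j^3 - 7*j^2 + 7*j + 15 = (j - 3)*(j^2 - 4*j - 5) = (j - 3)*(j + 1)*(j - 5)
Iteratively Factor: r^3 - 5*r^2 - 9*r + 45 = (r - 3)*(r^2 - 2*r - 15) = (r - 5)*(r - 3)*(r + 3)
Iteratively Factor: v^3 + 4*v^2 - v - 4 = (v + 4)*(v^2 - 1) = (v - 1)*(v + 4)*(v + 1)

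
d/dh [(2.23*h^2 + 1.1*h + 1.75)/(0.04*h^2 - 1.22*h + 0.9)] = (-2.7646*h^2 + 3.874*h + 3.125)/(0.0016*h^4 - 0.0976*h^3 + 1.5604*h^2 - 2.196*h + 0.81)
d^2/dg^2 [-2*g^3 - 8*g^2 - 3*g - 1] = -12*g - 16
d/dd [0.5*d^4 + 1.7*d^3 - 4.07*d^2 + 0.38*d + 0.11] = 2.0*d^3 + 5.1*d^2 - 8.14*d + 0.38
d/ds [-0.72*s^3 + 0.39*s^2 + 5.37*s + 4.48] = -2.16*s^2 + 0.78*s + 5.37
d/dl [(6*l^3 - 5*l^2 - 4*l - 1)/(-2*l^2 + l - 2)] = (-12*l^4 + 12*l^3 - 49*l^2 + 16*l + 9)/(4*l^4 - 4*l^3 + 9*l^2 - 4*l + 4)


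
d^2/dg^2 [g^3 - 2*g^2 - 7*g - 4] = 6*g - 4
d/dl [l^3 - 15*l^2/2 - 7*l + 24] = 3*l^2 - 15*l - 7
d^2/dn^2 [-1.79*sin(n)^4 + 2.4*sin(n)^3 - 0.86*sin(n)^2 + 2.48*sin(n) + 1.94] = 28.64*sin(n)^4 - 21.6*sin(n)^3 - 18.04*sin(n)^2 + 11.92*sin(n) - 1.72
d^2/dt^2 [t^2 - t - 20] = 2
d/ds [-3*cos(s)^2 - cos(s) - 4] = (6*cos(s) + 1)*sin(s)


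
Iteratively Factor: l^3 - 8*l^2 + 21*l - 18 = (l - 2)*(l^2 - 6*l + 9) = (l - 3)*(l - 2)*(l - 3)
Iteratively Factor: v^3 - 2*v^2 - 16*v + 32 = (v - 4)*(v^2 + 2*v - 8) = (v - 4)*(v - 2)*(v + 4)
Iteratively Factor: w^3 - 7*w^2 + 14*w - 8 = (w - 2)*(w^2 - 5*w + 4) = (w - 2)*(w - 1)*(w - 4)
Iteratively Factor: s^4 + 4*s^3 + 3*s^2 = (s)*(s^3 + 4*s^2 + 3*s) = s*(s + 1)*(s^2 + 3*s) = s*(s + 1)*(s + 3)*(s)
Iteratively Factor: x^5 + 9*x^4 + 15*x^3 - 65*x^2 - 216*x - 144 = (x + 3)*(x^4 + 6*x^3 - 3*x^2 - 56*x - 48) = (x + 3)*(x + 4)*(x^3 + 2*x^2 - 11*x - 12) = (x + 3)*(x + 4)^2*(x^2 - 2*x - 3) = (x + 1)*(x + 3)*(x + 4)^2*(x - 3)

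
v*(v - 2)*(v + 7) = v^3 + 5*v^2 - 14*v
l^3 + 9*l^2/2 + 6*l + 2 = (l + 1/2)*(l + 2)^2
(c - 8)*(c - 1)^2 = c^3 - 10*c^2 + 17*c - 8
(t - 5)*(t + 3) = t^2 - 2*t - 15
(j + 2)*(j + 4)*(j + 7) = j^3 + 13*j^2 + 50*j + 56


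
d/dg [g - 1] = 1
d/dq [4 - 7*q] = -7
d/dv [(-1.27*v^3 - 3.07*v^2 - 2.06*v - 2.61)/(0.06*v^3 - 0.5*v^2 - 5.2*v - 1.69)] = (0.8192*v^4 + 13.4552*v^3 + 21.8427*v^2 + 7.7666*v - 10.0906)/(0.0036*v^6 - 0.06*v^5 - 0.374*v^4 + 4.9972*v^3 + 28.73*v^2 + 17.576*v + 2.8561)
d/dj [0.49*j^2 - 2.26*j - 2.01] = 0.98*j - 2.26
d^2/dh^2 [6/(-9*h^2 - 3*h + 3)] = 4*(9*h^2 + 3*h - (6*h + 1)^2 - 3)/(3*h^2 + h - 1)^3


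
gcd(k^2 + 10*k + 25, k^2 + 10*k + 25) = k^2 + 10*k + 25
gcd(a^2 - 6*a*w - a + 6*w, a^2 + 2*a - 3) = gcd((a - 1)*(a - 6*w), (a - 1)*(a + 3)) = a - 1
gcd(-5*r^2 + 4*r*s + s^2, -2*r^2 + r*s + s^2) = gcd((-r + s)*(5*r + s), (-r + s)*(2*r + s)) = r - s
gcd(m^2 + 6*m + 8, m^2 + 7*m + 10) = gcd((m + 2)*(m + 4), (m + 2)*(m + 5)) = m + 2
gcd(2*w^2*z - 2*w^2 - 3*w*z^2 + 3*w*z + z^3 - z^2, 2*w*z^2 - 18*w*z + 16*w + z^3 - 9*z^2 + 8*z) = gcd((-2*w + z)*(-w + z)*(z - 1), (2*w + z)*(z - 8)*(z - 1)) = z - 1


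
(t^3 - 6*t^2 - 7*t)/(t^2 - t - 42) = t*(t + 1)/(t + 6)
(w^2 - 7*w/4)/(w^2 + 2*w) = (w - 7/4)/(w + 2)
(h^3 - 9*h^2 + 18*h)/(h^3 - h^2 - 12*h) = (-h^2 + 9*h - 18)/(-h^2 + h + 12)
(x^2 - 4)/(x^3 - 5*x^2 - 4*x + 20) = 1/(x - 5)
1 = 1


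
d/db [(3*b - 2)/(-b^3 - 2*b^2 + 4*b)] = 2*(3*b^3 - 4*b + 4)/(b^2*(b^4 + 4*b^3 - 4*b^2 - 16*b + 16))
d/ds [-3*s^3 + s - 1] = 1 - 9*s^2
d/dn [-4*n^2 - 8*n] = -8*n - 8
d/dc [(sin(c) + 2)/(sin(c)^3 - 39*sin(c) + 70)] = (-2*sin(c)^3 - 6*sin(c)^2 + 148)*cos(c)/(sin(c)^3 - 39*sin(c) + 70)^2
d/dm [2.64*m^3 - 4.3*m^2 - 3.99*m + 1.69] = 7.92*m^2 - 8.6*m - 3.99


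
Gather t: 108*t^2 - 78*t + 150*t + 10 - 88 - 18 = 108*t^2 + 72*t - 96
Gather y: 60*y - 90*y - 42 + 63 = 21 - 30*y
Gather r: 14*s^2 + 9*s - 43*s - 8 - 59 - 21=14*s^2 - 34*s - 88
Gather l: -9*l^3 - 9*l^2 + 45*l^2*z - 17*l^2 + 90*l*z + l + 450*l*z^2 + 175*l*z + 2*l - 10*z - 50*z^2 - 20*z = -9*l^3 + l^2*(45*z - 26) + l*(450*z^2 + 265*z + 3) - 50*z^2 - 30*z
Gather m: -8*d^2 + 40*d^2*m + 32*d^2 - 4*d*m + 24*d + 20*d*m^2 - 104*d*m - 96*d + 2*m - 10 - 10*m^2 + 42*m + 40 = 24*d^2 - 72*d + m^2*(20*d - 10) + m*(40*d^2 - 108*d + 44) + 30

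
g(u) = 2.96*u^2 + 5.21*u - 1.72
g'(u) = 5.92*u + 5.21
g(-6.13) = 77.57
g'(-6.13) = -31.08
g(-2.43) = 3.10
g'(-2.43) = -9.18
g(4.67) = 87.17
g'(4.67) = 32.86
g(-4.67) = 38.50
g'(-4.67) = -22.44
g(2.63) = 32.46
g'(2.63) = 20.78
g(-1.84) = -1.29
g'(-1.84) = -5.68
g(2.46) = 29.01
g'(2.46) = 19.77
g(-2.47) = 3.47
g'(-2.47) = -9.41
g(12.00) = 487.04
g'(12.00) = 76.25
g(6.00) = 136.10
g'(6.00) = 40.73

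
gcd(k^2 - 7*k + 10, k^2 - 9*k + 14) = k - 2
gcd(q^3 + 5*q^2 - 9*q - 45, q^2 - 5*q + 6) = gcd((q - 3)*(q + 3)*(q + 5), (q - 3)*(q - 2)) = q - 3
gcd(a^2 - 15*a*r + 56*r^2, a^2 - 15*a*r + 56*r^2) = a^2 - 15*a*r + 56*r^2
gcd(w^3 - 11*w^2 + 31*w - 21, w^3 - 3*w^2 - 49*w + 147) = w^2 - 10*w + 21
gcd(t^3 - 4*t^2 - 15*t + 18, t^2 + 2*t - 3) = t^2 + 2*t - 3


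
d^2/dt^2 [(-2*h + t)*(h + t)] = 2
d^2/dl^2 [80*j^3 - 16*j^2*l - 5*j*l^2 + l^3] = -10*j + 6*l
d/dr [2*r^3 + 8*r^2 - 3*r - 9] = 6*r^2 + 16*r - 3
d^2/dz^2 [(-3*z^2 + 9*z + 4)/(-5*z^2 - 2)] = 2*(-225*z^3 - 390*z^2 + 270*z + 52)/(125*z^6 + 150*z^4 + 60*z^2 + 8)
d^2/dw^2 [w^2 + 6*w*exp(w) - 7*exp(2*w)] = 6*w*exp(w) - 28*exp(2*w) + 12*exp(w) + 2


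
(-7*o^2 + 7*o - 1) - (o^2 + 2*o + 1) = -8*o^2 + 5*o - 2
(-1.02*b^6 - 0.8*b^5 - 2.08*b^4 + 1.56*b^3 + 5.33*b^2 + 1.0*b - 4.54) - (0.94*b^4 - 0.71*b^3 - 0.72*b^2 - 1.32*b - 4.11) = -1.02*b^6 - 0.8*b^5 - 3.02*b^4 + 2.27*b^3 + 6.05*b^2 + 2.32*b - 0.43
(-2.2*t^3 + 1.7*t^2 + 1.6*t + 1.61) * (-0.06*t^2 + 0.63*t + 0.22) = 0.132*t^5 - 1.488*t^4 + 0.491*t^3 + 1.2854*t^2 + 1.3663*t + 0.3542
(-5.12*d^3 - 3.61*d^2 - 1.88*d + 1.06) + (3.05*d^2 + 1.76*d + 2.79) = -5.12*d^3 - 0.56*d^2 - 0.12*d + 3.85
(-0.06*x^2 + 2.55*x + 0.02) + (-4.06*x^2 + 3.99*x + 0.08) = -4.12*x^2 + 6.54*x + 0.1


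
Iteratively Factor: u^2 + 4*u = (u)*(u + 4)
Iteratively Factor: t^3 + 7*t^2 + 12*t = (t + 3)*(t^2 + 4*t) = (t + 3)*(t + 4)*(t)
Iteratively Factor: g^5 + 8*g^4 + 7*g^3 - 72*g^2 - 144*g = (g + 4)*(g^4 + 4*g^3 - 9*g^2 - 36*g) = (g - 3)*(g + 4)*(g^3 + 7*g^2 + 12*g) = g*(g - 3)*(g + 4)*(g^2 + 7*g + 12) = g*(g - 3)*(g + 3)*(g + 4)*(g + 4)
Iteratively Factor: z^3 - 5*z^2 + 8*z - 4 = (z - 1)*(z^2 - 4*z + 4) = (z - 2)*(z - 1)*(z - 2)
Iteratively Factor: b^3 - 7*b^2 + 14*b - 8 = (b - 2)*(b^2 - 5*b + 4) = (b - 4)*(b - 2)*(b - 1)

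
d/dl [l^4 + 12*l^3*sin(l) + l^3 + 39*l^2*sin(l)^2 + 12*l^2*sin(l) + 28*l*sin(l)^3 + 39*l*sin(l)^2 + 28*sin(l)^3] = 12*l^3*cos(l) + 4*l^3 + 36*l^2*sin(l) + 39*l^2*sin(2*l) + 12*l^2*cos(l) + 3*l^2 + 84*l*sin(l)^2*cos(l) + 78*l*sin(l)^2 + 24*l*sin(l) + 39*l*sin(2*l) + 28*sin(l)^3 + 84*sin(l)^2*cos(l) + 39*sin(l)^2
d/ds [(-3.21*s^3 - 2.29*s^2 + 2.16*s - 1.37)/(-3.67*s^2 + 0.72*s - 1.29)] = (11.7807*s^4 - 4.6224*s^3 + 18.7011*s^2 - 4.1476*s - 1.8)/(13.4689*s^4 - 5.2848*s^3 + 9.987*s^2 - 1.8576*s + 1.6641)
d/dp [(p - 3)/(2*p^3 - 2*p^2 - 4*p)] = (-p*(-p^2 + p + 2) + (p - 3)*(-3*p^2 + 2*p + 2))/(2*p^2*(-p^2 + p + 2)^2)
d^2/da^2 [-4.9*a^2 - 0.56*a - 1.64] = -9.80000000000000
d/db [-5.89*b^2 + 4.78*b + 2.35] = 4.78 - 11.78*b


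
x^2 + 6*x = x*(x + 6)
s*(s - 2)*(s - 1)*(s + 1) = s^4 - 2*s^3 - s^2 + 2*s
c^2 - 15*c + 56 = (c - 8)*(c - 7)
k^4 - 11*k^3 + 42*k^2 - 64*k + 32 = (k - 4)^2*(k - 2)*(k - 1)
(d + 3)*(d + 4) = d^2 + 7*d + 12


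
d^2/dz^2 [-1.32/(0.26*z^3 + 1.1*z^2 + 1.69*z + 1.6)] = ((2.0592*z + 2.904)*(0.26*z^3 + 1.1*z^2 + 1.69*z + 1.6) - 1.32*(0.78*z^2 + 2.2*z + 1.69)*(1.56*z^2 + 4.4*z + 3.38))/(0.26*z^3 + 1.1*z^2 + 1.69*z + 1.6)^3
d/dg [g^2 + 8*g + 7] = 2*g + 8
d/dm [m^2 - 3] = 2*m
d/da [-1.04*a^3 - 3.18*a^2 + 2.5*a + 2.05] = -3.12*a^2 - 6.36*a + 2.5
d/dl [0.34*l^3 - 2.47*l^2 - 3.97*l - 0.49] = 1.02*l^2 - 4.94*l - 3.97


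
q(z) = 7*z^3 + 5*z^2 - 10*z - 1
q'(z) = 21*z^2 + 10*z - 10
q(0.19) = -2.67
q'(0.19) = -7.34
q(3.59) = 351.42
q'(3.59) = 296.55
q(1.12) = 3.91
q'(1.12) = 27.54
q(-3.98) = -323.31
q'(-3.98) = 282.85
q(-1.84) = -9.28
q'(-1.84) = 42.70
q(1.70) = 30.84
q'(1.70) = 67.69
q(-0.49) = 4.28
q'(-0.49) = -9.86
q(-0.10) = 0.04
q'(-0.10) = -10.79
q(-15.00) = -22351.00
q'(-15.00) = 4565.00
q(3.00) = 203.00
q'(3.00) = 209.00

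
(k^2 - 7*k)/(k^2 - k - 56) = k*(7 - k)/(-k^2 + k + 56)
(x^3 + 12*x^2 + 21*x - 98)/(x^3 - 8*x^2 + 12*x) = (x^2 + 14*x + 49)/(x*(x - 6))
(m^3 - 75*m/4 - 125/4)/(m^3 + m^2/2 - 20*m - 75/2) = (m + 5/2)/(m + 3)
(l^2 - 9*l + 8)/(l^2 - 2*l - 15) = (-l^2 + 9*l - 8)/(-l^2 + 2*l + 15)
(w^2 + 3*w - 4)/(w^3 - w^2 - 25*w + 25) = (w + 4)/(w^2 - 25)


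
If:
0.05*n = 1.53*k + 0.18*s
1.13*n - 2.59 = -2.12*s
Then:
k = 0.0749031175892186 - 0.178957718780728*s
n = 2.29203539823009 - 1.87610619469027*s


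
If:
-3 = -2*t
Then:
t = 3/2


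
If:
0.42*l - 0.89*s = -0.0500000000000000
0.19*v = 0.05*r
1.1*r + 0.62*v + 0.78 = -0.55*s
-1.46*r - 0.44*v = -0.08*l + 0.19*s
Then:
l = -3.19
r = 0.01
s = -1.45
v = 0.00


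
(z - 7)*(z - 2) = z^2 - 9*z + 14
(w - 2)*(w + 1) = w^2 - w - 2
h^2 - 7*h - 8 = (h - 8)*(h + 1)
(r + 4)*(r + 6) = r^2 + 10*r + 24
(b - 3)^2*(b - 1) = b^3 - 7*b^2 + 15*b - 9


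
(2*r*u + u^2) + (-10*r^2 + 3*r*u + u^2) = -10*r^2 + 5*r*u + 2*u^2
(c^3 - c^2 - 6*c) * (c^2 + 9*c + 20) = c^5 + 8*c^4 + 5*c^3 - 74*c^2 - 120*c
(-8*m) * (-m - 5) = 8*m^2 + 40*m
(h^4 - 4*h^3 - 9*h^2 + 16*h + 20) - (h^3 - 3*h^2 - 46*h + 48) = h^4 - 5*h^3 - 6*h^2 + 62*h - 28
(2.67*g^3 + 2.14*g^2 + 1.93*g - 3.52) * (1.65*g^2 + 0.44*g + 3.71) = 4.4055*g^5 + 4.7058*g^4 + 14.0318*g^3 + 2.9806*g^2 + 5.6115*g - 13.0592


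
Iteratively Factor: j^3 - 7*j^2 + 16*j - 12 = (j - 2)*(j^2 - 5*j + 6) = (j - 2)^2*(j - 3)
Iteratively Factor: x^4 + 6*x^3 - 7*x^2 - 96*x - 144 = (x - 4)*(x^3 + 10*x^2 + 33*x + 36) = (x - 4)*(x + 4)*(x^2 + 6*x + 9) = (x - 4)*(x + 3)*(x + 4)*(x + 3)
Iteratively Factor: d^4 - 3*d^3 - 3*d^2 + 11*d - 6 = (d + 2)*(d^3 - 5*d^2 + 7*d - 3) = (d - 1)*(d + 2)*(d^2 - 4*d + 3) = (d - 1)^2*(d + 2)*(d - 3)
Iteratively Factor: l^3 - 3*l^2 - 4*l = (l)*(l^2 - 3*l - 4) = l*(l + 1)*(l - 4)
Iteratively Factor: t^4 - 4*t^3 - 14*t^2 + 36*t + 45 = (t - 3)*(t^3 - t^2 - 17*t - 15) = (t - 3)*(t + 3)*(t^2 - 4*t - 5) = (t - 3)*(t + 1)*(t + 3)*(t - 5)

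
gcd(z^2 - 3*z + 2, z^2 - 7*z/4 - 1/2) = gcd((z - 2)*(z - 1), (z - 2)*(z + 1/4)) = z - 2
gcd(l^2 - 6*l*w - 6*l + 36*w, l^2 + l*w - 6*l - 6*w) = l - 6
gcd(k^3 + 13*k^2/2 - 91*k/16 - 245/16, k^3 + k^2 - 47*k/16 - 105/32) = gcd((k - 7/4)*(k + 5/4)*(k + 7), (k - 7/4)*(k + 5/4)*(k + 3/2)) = k^2 - k/2 - 35/16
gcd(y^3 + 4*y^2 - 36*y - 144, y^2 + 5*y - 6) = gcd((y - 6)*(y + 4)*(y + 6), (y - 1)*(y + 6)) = y + 6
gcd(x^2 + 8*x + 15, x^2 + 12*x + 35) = x + 5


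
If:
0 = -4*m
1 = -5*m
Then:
No Solution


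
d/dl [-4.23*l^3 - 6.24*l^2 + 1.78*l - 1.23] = -12.69*l^2 - 12.48*l + 1.78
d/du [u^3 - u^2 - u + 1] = 3*u^2 - 2*u - 1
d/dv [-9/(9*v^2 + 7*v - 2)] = 9*(18*v + 7)/(9*v^2 + 7*v - 2)^2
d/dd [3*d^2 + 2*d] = 6*d + 2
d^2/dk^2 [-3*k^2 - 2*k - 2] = -6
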